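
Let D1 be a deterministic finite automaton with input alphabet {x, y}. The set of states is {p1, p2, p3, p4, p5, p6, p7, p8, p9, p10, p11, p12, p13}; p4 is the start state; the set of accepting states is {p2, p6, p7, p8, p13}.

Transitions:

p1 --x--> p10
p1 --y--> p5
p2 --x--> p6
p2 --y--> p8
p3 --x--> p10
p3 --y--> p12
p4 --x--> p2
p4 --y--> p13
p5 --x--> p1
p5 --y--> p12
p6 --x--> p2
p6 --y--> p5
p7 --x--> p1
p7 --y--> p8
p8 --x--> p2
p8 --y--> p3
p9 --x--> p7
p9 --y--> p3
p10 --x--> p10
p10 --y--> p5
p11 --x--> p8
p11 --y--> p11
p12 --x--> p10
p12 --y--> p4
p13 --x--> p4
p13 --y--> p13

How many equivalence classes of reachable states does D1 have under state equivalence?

States {p7,p9,p11} cannot be reached from the start state, so discard them.
Initial partition by acceptance: {p2,p6,p8,p13} | {p1,p3,p4,p5,p10,p12}.
Split {p2,p6,p8,p13} by δ(·,x) → {p2,p6,p8} and {p13}.
On input y, block {p2,p6,p8} splits into {p6,p8} and {p2}.
Refine {p1,p3,p4,p5,p10,p12} on symbol x: members go to different blocks, giving {p1,p3,p5,p10,p12} and {p4}.
Refine {p1,p3,p5,p10,p12} on symbol y: members go to different blocks, giving {p1,p3,p5,p10} and {p12}.
On input y, block {p1,p3,p5,p10} splits into {p1,p10} and {p3,p5}.
Stable partition: {p6,p8} | {p1,p10} | {p13} | {p2} | {p4} | {p12} | {p3,p5} — 7 equivalence classes.

7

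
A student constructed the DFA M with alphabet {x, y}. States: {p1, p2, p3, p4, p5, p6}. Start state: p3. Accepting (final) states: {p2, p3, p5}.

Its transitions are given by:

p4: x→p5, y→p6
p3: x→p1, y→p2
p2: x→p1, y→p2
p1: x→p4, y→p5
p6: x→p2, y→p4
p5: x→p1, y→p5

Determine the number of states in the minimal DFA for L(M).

3

Every state is reachable, so we keep all 6.
P0 = {p2,p3,p5} | {p1,p4,p6}.
On input x, block {p1,p4,p6} splits into {p4,p6} and {p1}.
The partition is now stable with 3 blocks: {p2,p3,p5} | {p4,p6} | {p1}.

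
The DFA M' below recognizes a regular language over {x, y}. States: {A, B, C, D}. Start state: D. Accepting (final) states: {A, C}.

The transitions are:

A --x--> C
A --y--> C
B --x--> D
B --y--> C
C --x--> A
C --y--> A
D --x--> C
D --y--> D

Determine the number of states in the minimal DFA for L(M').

2

First remove the unreachable states {B}; 3 states remain.
P0 = {A,C} | {D}.
No further refinement is possible. Final partition (2 blocks): {A,C} | {D}.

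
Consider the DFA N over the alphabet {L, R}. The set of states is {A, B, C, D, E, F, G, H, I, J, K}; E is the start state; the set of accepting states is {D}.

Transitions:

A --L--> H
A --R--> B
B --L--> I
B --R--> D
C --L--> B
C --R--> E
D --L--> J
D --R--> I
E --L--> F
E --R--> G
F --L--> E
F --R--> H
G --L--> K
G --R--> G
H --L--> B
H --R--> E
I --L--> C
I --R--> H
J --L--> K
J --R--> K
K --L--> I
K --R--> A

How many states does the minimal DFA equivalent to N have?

10

Every state is reachable, so we keep all 11.
P0 = {D} | {A,B,C,E,F,G,H,I,J,K}.
On input R, block {A,B,C,E,F,G,H,I,J,K} splits into {A,C,E,F,G,H,I,J,K} and {B}.
Split {A,C,E,F,G,H,I,J,K} by δ(·,L) → {A,E,F,G,I,J,K} and {C,H}.
On input L, block {A,E,F,G,I,J,K} splits into {E,F,G,J,K} and {A,I}.
On input L, block {E,F,G,J,K} splits into {E,F,G,J} and {K}.
Refine {E,F,G,J} on symbol L: members go to different blocks, giving {E,F} and {G,J}.
Split {E,F} by δ(·,R) → {E} and {F}.
On input R, block {A,I} splits into {A} and {I}.
On input R, block {G,J} splits into {G} and {J}.
The partition is now stable with 10 blocks: {D} | {E} | {B} | {C,H} | {A} | {K} | {G} | {F} | {I} | {J}.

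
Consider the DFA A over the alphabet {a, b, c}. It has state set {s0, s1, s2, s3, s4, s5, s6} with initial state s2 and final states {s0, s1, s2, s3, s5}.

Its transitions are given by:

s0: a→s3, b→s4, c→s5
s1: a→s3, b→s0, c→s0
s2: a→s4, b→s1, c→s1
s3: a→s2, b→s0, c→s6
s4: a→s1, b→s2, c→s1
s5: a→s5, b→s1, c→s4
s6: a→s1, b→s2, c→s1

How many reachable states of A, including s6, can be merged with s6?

P0 = {s0,s1,s2,s3,s5} | {s4,s6}.
Split {s0,s1,s2,s3,s5} by δ(·,a) → {s0,s1,s3,s5} and {s2}.
Refine {s0,s1,s3,s5} on symbol a: members go to different blocks, giving {s0,s1,s5} and {s3}.
Refine {s0,s1,s5} on symbol a: members go to different blocks, giving {s0,s1} and {s5}.
Split {s0,s1} by δ(·,b) → {s0} and {s1}.
The partition is now stable with 6 blocks: {s0} | {s4,s6} | {s2} | {s3} | {s5} | {s1}.
The equivalence class containing s6 is {s4,s6}, of size 2.

2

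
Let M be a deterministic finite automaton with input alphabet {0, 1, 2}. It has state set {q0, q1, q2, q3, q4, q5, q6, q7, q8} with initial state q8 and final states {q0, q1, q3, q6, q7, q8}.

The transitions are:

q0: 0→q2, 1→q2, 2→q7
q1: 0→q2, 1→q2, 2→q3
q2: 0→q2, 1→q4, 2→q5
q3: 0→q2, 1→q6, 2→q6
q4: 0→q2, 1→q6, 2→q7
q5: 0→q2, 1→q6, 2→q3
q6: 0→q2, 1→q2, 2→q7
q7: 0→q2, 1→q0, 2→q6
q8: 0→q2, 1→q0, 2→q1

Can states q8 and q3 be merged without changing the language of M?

Every state is reachable, so we keep all 9.
Initial partition by acceptance: {q0,q1,q3,q6,q7,q8} | {q2,q4,q5}.
Split {q0,q1,q3,q6,q7,q8} by δ(·,1) → {q0,q1,q6} and {q3,q7,q8}.
On input 1, block {q2,q4,q5} splits into {q4,q5} and {q2}.
Stable partition: {q0,q1,q6} | {q4,q5} | {q3,q7,q8} | {q2} — 4 equivalence classes.
q8 and q3 lie in the same block of the stable partition, so they are equivalent — no string distinguishes them.

Yes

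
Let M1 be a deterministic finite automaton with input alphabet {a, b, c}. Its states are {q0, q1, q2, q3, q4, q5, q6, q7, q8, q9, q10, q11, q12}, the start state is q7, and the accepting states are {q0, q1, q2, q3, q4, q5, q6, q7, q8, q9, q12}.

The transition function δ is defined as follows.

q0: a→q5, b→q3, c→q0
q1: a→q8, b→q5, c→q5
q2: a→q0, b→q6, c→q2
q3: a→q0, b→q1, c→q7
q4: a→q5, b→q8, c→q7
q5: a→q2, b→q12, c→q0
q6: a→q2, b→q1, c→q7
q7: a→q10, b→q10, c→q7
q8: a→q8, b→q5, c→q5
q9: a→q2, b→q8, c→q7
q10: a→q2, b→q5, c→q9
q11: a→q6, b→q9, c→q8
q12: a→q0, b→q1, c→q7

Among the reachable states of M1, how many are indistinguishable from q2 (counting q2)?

First remove the unreachable states {q4,q11}; 11 states remain.
P0 = {q0,q1,q2,q3,q5,q6,q7,q8,q9,q12} | {q10}.
On input a, block {q0,q1,q2,q3,q5,q6,q7,q8,q9,q12} splits into {q0,q1,q2,q3,q5,q6,q8,q9,q12} and {q7}.
On input c, block {q0,q1,q2,q3,q5,q6,q8,q9,q12} splits into {q0,q1,q2,q5,q8} and {q3,q6,q9,q12}.
Refine {q0,q1,q2,q5,q8} on symbol b: members go to different blocks, giving {q0,q2,q5} and {q1,q8}.
Stable partition: {q0,q2,q5} | {q10} | {q7} | {q3,q6,q9,q12} | {q1,q8} — 5 equivalence classes.
The equivalence class containing q2 is {q0,q2,q5}, of size 3.

3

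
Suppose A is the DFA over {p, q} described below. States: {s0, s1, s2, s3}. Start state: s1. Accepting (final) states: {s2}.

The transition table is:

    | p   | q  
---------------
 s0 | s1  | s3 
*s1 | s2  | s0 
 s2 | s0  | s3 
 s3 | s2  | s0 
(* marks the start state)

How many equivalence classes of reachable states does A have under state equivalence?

3

Every state is reachable, so we keep all 4.
Start with accepting vs non-accepting: {s2} | {s0,s1,s3}.
Refine {s0,s1,s3} on symbol p: members go to different blocks, giving {s1,s3} and {s0}.
No further refinement is possible. Final partition (3 blocks): {s2} | {s1,s3} | {s0}.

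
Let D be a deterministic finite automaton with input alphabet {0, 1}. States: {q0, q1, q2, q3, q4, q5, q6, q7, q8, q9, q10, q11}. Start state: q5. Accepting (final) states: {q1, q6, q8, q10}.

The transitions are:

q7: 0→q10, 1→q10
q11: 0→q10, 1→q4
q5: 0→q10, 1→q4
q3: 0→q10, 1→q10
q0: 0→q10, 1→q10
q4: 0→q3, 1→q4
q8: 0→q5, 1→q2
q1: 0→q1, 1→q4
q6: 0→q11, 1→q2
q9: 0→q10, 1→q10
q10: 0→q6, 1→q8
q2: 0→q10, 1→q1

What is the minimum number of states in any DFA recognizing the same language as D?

7

States {q0,q7,q9} cannot be reached from the start state, so discard them.
P0 = {q1,q6,q8,q10} | {q2,q3,q4,q5,q11}.
Refine {q1,q6,q8,q10} on symbol 0: members go to different blocks, giving {q1,q10} and {q6,q8}.
Split {q1,q10} by δ(·,0) → {q1} and {q10}.
Refine {q2,q3,q4,q5,q11} on symbol 0: members go to different blocks, giving {q2,q3,q5,q11} and {q4}.
Refine {q2,q3,q5,q11} on symbol 1: members go to different blocks, giving {q5,q11} and {q2} and {q3}.
Stable partition: {q1} | {q5,q11} | {q6,q8} | {q10} | {q4} | {q2} | {q3} — 7 equivalence classes.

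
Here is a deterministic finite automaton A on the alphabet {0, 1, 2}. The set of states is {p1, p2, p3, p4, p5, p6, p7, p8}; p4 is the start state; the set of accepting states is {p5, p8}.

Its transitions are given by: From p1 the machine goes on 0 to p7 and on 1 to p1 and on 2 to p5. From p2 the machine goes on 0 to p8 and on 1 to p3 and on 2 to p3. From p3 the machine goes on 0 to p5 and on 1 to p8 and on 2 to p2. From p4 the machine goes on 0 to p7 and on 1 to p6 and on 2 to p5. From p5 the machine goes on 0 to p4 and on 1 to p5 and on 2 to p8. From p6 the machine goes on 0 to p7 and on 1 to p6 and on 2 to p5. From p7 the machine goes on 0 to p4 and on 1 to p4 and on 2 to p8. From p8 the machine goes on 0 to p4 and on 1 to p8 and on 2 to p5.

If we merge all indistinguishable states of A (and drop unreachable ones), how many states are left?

2

States {p1,p2,p3} cannot be reached from the start state, so discard them.
Start with accepting vs non-accepting: {p5,p8} | {p4,p6,p7}.
The partition is now stable with 2 blocks: {p5,p8} | {p4,p6,p7}.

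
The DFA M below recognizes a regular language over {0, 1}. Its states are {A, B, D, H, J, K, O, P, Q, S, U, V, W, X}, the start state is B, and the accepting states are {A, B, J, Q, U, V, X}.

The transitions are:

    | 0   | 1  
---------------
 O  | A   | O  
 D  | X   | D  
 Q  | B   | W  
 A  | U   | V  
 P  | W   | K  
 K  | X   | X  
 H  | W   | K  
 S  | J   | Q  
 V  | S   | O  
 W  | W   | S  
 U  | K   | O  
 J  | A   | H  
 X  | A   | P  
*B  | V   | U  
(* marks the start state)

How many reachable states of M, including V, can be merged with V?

First remove the unreachable states {D}; 13 states remain.
Start with accepting vs non-accepting: {A,B,J,Q,U,V,X} | {H,K,O,P,S,W}.
Split {A,B,J,Q,U,V,X} by δ(·,0) → {A,B,J,Q,X} and {U,V}.
Refine {A,B,J,Q,X} on symbol 0: members go to different blocks, giving {J,Q,X} and {A,B}.
Refine {H,K,O,P,S,W} on symbol 0: members go to different blocks, giving {H,P,W} and {K,S} and {O}.
No further refinement is possible. Final partition (6 blocks): {J,Q,X} | {H,P,W} | {U,V} | {A,B} | {K,S} | {O}.
State V belongs to the block {U,V}, which has 2 states.

2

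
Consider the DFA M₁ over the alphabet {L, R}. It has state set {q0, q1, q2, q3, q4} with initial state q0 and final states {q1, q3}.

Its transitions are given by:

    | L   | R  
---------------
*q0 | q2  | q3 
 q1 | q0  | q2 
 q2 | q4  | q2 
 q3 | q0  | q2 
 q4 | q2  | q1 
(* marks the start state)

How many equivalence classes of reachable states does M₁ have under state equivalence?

All states are reachable from the start state.
Start with accepting vs non-accepting: {q1,q3} | {q0,q2,q4}.
On input R, block {q0,q2,q4} splits into {q0,q4} and {q2}.
Stable partition: {q1,q3} | {q0,q4} | {q2} — 3 equivalence classes.

3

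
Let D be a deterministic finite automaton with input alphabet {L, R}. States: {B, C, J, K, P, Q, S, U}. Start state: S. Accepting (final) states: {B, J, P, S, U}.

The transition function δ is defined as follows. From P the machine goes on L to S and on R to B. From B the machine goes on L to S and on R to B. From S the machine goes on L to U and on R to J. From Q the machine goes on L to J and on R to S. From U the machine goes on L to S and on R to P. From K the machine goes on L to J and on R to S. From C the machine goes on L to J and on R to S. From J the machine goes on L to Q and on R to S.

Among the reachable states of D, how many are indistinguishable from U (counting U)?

States {C,K} cannot be reached from the start state, so discard them.
P0 = {B,J,P,S,U} | {Q}.
On input L, block {B,J,P,S,U} splits into {B,P,S,U} and {J}.
Split {B,P,S,U} by δ(·,R) → {B,P,U} and {S}.
No further refinement is possible. Final partition (4 blocks): {B,P,U} | {Q} | {J} | {S}.
The equivalence class containing U is {B,P,U}, of size 3.

3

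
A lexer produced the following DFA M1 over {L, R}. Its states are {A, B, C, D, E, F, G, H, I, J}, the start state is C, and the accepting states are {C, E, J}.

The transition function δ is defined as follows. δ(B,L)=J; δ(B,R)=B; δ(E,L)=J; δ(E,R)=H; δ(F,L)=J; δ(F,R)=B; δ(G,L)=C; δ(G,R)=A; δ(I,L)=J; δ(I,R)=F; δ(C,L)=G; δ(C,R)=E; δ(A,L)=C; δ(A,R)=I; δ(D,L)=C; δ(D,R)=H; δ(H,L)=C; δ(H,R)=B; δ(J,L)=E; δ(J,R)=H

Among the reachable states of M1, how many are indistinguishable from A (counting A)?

2

First remove the unreachable states {D}; 9 states remain.
Initial partition by acceptance: {C,E,J} | {A,B,F,G,H,I}.
On input L, block {C,E,J} splits into {E,J} and {C}.
Refine {A,B,F,G,H,I} on symbol L: members go to different blocks, giving {A,G,H} and {B,F,I}.
Split {A,G,H} by δ(·,R) → {A,H} and {G}.
No further refinement is possible. Final partition (5 blocks): {E,J} | {A,H} | {C} | {B,F,I} | {G}.
State A belongs to the block {A,H}, which has 2 states.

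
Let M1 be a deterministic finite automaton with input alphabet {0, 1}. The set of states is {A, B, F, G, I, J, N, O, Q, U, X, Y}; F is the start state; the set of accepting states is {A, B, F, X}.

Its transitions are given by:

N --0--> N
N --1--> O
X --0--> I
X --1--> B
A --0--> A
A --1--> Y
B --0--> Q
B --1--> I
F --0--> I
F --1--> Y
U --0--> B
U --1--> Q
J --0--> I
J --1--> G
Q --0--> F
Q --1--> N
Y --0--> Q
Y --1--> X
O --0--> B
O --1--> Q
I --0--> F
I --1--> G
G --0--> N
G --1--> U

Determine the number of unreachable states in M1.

Starting at F and following transitions, the reachable set is {B, F, G, I, N, O, Q, U, X, Y}. That leaves A, J unreachable — 2 in total.

2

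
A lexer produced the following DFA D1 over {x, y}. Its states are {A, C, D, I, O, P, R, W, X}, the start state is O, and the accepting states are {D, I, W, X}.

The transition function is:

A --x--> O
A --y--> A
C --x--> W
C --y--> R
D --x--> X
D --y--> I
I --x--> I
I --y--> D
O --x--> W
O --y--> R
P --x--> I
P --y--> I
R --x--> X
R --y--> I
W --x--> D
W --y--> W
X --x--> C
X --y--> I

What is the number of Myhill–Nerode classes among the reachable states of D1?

6

Reachable states from the start: {C,D,I,O,R,W,X}. Unreachable: {A,P} — drop them.
P0 = {D,I,W,X} | {C,O,R}.
Refine {D,I,W,X} on symbol x: members go to different blocks, giving {D,I,W} and {X}.
On input x, block {D,I,W} splits into {I,W} and {D}.
Split {I,W} by δ(·,x) → {I} and {W}.
Split {C,O,R} by δ(·,x) → {C,O} and {R}.
No further refinement is possible. Final partition (6 blocks): {I} | {C,O} | {X} | {D} | {W} | {R}.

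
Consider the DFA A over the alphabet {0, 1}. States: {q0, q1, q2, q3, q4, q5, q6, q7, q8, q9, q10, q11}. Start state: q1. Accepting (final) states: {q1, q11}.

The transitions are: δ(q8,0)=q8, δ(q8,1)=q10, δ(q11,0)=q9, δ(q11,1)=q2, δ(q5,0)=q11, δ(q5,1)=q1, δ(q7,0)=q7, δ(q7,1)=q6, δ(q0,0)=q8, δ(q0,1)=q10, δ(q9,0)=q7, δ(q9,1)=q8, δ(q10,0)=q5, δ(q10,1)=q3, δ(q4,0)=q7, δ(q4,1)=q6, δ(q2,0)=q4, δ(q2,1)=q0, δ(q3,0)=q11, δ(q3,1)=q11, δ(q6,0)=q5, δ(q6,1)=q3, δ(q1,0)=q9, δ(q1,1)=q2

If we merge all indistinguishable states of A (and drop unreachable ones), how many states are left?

5

All states are reachable from the start state.
Initial partition by acceptance: {q1,q11} | {q0,q2,q3,q4,q5,q6,q7,q8,q9,q10}.
Refine {q0,q2,q3,q4,q5,q6,q7,q8,q9,q10} on symbol 0: members go to different blocks, giving {q0,q2,q4,q6,q7,q8,q9,q10} and {q3,q5}.
Refine {q0,q2,q4,q6,q7,q8,q9,q10} on symbol 0: members go to different blocks, giving {q0,q2,q4,q7,q8,q9} and {q6,q10}.
Refine {q0,q2,q4,q7,q8,q9} on symbol 1: members go to different blocks, giving {q0,q4,q7,q8} and {q2,q9}.
The partition is now stable with 5 blocks: {q1,q11} | {q0,q4,q7,q8} | {q3,q5} | {q6,q10} | {q2,q9}.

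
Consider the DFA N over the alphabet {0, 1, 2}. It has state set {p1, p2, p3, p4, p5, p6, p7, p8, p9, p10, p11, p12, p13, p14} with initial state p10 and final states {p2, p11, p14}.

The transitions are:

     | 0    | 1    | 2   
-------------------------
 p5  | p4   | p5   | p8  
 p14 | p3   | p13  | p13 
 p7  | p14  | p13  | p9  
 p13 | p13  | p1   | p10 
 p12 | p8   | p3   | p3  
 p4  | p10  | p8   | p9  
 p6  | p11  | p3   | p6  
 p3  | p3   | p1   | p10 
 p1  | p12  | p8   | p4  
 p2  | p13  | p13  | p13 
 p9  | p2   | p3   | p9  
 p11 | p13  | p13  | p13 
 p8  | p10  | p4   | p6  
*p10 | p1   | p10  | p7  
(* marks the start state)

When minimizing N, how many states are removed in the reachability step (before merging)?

1

Starting at p10 and following transitions, the reachable set is {p1, p2, p3, p4, p6, p7, p8, p9, p10, p11, p12, p13, p14}. That leaves p5 unreachable — 1 in total.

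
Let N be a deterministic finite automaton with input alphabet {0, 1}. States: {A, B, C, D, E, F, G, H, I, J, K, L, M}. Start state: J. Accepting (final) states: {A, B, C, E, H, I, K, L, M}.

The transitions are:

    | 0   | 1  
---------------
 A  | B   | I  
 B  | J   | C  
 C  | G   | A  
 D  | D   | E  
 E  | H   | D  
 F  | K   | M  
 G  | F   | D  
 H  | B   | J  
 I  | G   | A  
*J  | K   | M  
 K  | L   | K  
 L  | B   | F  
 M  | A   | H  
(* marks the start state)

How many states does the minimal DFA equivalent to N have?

10

Every state is reachable, so we keep all 13.
P0 = {A,B,C,E,H,I,K,L,M} | {D,F,G,J}.
Split {A,B,C,E,H,I,K,L,M} by δ(·,0) → {A,E,H,K,L,M} and {B,C,I}.
Split {A,E,H,K,L,M} by δ(·,0) → {A,H,L} and {E,K,M}.
Split {A,H,L} by δ(·,1) → {H,L} and {A}.
Refine {D,F,G,J} on symbol 0: members go to different blocks, giving {D,G} and {F,J}.
On input 0, block {D,G} splits into {D} and {G}.
Refine {B,C,I} on symbol 0: members go to different blocks, giving {C,I} and {B}.
Refine {E,K,M} on symbol 0: members go to different blocks, giving {E,K} and {M}.
On input 1, block {E,K} splits into {E} and {K}.
Stable partition: {H,L} | {D} | {C,I} | {E} | {A} | {F,J} | {G} | {B} | {M} | {K} — 10 equivalence classes.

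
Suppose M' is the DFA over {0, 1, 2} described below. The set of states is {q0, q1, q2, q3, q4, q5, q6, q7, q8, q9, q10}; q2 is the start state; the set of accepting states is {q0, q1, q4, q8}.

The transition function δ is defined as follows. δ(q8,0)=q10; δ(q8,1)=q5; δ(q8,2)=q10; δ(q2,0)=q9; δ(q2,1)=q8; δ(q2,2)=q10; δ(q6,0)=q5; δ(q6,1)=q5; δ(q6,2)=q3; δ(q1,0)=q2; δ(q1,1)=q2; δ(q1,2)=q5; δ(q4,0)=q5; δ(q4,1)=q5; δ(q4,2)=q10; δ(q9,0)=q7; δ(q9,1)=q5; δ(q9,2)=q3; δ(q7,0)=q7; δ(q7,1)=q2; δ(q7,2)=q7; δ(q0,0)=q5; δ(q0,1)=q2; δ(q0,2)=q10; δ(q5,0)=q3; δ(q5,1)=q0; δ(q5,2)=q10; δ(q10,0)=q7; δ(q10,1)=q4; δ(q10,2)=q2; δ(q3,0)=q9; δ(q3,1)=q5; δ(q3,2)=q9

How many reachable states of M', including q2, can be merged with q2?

First remove the unreachable states {q1,q6}; 9 states remain.
Start with accepting vs non-accepting: {q0,q4,q8} | {q2,q3,q5,q7,q9,q10}.
Refine {q2,q3,q5,q7,q9,q10} on symbol 1: members go to different blocks, giving {q2,q5,q10} and {q3,q7,q9}.
The partition is now stable with 3 blocks: {q0,q4,q8} | {q2,q5,q10} | {q3,q7,q9}.
The equivalence class containing q2 is {q2,q5,q10}, of size 3.

3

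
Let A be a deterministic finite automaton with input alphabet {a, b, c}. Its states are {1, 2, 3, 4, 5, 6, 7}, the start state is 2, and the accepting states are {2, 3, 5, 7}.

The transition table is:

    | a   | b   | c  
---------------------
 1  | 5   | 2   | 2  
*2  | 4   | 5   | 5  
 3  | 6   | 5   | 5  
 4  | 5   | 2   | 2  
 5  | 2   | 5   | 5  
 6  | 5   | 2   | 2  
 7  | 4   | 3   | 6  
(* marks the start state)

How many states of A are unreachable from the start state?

No path from 2 leads to 1, 3, 6, 7; the other 3 states are all reachable.

4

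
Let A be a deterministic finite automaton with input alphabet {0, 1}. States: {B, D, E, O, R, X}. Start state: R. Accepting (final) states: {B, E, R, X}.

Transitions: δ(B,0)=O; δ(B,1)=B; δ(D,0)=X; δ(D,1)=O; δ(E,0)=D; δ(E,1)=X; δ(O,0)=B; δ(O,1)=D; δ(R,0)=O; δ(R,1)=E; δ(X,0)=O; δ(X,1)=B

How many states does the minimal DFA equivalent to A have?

2

All states are reachable from the start state.
P0 = {B,E,R,X} | {D,O}.
Stable partition: {B,E,R,X} | {D,O} — 2 equivalence classes.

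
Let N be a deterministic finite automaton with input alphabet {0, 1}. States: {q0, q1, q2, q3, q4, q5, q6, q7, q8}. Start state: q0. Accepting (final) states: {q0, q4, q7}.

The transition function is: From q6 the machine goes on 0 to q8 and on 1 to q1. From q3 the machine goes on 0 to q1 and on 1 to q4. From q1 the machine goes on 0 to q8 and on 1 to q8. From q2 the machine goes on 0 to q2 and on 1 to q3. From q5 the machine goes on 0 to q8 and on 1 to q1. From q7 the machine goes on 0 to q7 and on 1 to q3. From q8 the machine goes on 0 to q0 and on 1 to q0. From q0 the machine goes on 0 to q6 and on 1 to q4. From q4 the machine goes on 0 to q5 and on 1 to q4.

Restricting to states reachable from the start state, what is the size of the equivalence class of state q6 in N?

Reachable states from the start: {q0,q1,q4,q5,q6,q8}. Unreachable: {q2,q3,q7} — drop them.
Initial partition by acceptance: {q0,q4} | {q1,q5,q6,q8}.
Split {q1,q5,q6,q8} by δ(·,0) → {q1,q5,q6} and {q8}.
Refine {q1,q5,q6} on symbol 1: members go to different blocks, giving {q5,q6} and {q1}.
Stable partition: {q0,q4} | {q5,q6} | {q8} | {q1} — 4 equivalence classes.
State q6 belongs to the block {q5,q6}, which has 2 states.

2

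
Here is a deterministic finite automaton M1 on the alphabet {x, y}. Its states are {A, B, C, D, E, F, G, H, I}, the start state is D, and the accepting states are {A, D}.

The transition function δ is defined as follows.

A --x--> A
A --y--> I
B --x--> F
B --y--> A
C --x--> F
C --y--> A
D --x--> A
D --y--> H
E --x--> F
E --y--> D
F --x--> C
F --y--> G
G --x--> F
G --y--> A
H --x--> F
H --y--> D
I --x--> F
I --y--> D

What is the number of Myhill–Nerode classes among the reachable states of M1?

3

States {B,E} cannot be reached from the start state, so discard them.
Initial partition by acceptance: {A,D} | {C,F,G,H,I}.
Split {C,F,G,H,I} by δ(·,y) → {C,G,H,I} and {F}.
The partition is now stable with 3 blocks: {A,D} | {C,G,H,I} | {F}.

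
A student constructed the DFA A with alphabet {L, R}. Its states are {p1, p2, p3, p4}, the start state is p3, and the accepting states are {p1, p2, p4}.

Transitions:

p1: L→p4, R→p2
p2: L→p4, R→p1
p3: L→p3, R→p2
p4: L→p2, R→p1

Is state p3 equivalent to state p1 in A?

No

Every state is reachable, so we keep all 4.
Start with accepting vs non-accepting: {p1,p2,p4} | {p3}.
The partition is now stable with 2 blocks: {p1,p2,p4} | {p3}.
p3 and p1 end up in different blocks, so they are distinguishable. For instance, the string 'ε' is accepted from only p1.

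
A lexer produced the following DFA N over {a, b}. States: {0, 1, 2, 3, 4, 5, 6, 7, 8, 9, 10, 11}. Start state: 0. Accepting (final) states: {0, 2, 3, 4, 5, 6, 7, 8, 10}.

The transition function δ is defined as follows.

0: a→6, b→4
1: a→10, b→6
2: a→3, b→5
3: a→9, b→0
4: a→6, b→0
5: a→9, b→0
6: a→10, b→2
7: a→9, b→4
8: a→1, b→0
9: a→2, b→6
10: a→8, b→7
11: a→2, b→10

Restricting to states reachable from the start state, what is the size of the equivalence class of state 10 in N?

2

States {11} cannot be reached from the start state, so discard them.
Start with accepting vs non-accepting: {0,2,3,4,5,6,7,8,10} | {1,9}.
On input a, block {0,2,3,4,5,6,7,8,10} splits into {0,2,4,6,10} and {3,5,7,8}.
Split {0,2,4,6,10} by δ(·,a) → {0,4,6} and {2,10}.
Refine {0,4,6} on symbol a: members go to different blocks, giving {0,4} and {6}.
Stable partition: {0,4} | {1,9} | {3,5,7,8} | {2,10} | {6} — 5 equivalence classes.
The equivalence class containing 10 is {2,10}, of size 2.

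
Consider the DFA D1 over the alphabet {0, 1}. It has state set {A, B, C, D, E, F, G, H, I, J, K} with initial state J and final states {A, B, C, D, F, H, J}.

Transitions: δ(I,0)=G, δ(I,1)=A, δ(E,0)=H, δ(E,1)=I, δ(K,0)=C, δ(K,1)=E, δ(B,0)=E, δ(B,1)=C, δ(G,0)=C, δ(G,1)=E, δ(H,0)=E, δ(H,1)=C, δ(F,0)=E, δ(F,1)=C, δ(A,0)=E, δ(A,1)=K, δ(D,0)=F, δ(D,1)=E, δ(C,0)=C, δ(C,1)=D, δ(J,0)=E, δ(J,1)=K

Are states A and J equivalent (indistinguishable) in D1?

Yes

States {B} cannot be reached from the start state, so discard them.
P0 = {A,C,D,F,H,J} | {E,G,I,K}.
On input 0, block {A,C,D,F,H,J} splits into {A,F,H,J} and {C,D}.
Split {A,F,H,J} by δ(·,1) → {A,J} and {F,H}.
Split {E,G,I,K} by δ(·,0) → {G,K} and {E} and {I}.
Refine {C,D} on symbol 0: members go to different blocks, giving {C} and {D}.
No further refinement is possible. Final partition (7 blocks): {A,J} | {G,K} | {C} | {F,H} | {E} | {I} | {D}.
A and J lie in the same block of the stable partition, so they are equivalent — no string distinguishes them.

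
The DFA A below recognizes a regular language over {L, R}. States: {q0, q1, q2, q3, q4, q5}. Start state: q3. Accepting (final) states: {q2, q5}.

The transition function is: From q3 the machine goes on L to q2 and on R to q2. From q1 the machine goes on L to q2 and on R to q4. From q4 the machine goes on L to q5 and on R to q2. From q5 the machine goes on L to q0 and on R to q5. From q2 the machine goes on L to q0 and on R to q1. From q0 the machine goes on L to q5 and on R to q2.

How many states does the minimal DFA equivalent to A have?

5

Every state is reachable, so we keep all 6.
Initial partition by acceptance: {q2,q5} | {q0,q1,q3,q4}.
Split {q2,q5} by δ(·,R) → {q2} and {q5}.
On input L, block {q0,q1,q3,q4} splits into {q0,q4} and {q1,q3}.
On input R, block {q1,q3} splits into {q1} and {q3}.
The partition is now stable with 5 blocks: {q2} | {q0,q4} | {q5} | {q1} | {q3}.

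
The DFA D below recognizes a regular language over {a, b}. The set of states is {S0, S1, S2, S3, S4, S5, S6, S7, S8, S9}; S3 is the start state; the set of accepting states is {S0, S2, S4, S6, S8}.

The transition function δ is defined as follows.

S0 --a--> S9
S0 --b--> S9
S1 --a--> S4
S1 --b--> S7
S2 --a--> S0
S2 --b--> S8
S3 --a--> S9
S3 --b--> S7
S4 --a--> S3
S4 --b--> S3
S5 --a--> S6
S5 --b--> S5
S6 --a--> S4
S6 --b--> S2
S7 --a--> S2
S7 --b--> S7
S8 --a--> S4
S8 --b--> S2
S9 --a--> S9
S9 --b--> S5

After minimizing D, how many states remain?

Reachable states from the start: {S0,S2,S3,S4,S5,S6,S7,S8,S9}. Unreachable: {S1} — drop them.
Start with accepting vs non-accepting: {S0,S2,S4,S6,S8} | {S3,S5,S7,S9}.
Split {S0,S2,S4,S6,S8} by δ(·,a) → {S2,S6,S8} and {S0,S4}.
Refine {S3,S5,S7,S9} on symbol a: members go to different blocks, giving {S3,S9} and {S5,S7}.
Stable partition: {S2,S6,S8} | {S3,S9} | {S0,S4} | {S5,S7} — 4 equivalence classes.

4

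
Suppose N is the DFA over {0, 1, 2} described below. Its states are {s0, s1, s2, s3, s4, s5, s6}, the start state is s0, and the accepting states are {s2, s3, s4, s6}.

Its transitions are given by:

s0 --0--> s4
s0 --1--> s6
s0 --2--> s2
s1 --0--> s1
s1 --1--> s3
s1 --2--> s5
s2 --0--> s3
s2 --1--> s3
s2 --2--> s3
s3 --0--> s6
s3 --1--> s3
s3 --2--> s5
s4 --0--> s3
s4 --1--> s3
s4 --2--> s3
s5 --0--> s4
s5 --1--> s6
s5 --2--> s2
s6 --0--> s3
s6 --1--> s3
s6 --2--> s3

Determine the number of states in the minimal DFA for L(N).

Reachable states from the start: {s0,s2,s3,s4,s5,s6}. Unreachable: {s1} — drop them.
P0 = {s2,s3,s4,s6} | {s0,s5}.
Split {s2,s3,s4,s6} by δ(·,2) → {s2,s4,s6} and {s3}.
No further refinement is possible. Final partition (3 blocks): {s2,s4,s6} | {s0,s5} | {s3}.

3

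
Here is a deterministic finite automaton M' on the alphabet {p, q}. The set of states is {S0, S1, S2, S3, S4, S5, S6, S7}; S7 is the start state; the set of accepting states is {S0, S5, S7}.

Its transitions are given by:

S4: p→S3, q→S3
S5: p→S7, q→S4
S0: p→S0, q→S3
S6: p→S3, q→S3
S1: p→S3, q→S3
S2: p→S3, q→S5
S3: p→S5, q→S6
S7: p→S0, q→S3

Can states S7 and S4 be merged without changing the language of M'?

No

First remove the unreachable states {S1,S2}; 6 states remain.
P0 = {S0,S5,S7} | {S3,S4,S6}.
On input p, block {S3,S4,S6} splits into {S4,S6} and {S3}.
Split {S0,S5,S7} by δ(·,q) → {S0,S7} and {S5}.
Stable partition: {S0,S7} | {S4,S6} | {S3} | {S5} — 4 equivalence classes.
S7 and S4 end up in different blocks, so they are distinguishable. For instance, the string 'ε' is accepted from only S7.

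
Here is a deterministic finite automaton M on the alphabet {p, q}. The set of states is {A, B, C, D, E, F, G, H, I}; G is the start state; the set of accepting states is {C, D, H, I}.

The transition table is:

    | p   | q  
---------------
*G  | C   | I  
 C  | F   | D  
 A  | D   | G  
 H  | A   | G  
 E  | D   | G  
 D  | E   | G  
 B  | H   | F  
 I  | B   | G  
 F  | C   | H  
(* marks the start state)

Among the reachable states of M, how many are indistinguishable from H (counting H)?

3

Every state is reachable, so we keep all 9.
P0 = {C,D,H,I} | {A,B,E,F,G}.
Split {C,D,H,I} by δ(·,q) → {D,H,I} and {C}.
Split {A,B,E,F,G} by δ(·,p) → {A,B,E} and {F,G}.
The partition is now stable with 4 blocks: {D,H,I} | {A,B,E} | {C} | {F,G}.
The equivalence class containing H is {D,H,I}, of size 3.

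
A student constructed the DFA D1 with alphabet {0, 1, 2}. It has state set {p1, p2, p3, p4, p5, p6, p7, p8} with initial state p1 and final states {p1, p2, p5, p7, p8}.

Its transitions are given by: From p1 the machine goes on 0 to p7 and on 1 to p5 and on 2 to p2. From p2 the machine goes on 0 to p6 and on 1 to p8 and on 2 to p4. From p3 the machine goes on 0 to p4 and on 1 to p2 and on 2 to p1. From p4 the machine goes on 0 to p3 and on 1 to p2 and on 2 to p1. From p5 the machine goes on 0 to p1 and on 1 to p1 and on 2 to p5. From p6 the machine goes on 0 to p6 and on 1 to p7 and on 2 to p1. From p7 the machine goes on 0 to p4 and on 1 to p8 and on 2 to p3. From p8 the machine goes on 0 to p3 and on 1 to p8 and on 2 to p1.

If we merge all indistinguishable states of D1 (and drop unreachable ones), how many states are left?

P0 = {p1,p2,p5,p7,p8} | {p3,p4,p6}.
Refine {p1,p2,p5,p7,p8} on symbol 0: members go to different blocks, giving {p2,p7,p8} and {p1,p5}.
Split {p2,p7,p8} by δ(·,2) → {p2,p7} and {p8}.
On input 0, block {p1,p5} splits into {p1} and {p5}.
The partition is now stable with 5 blocks: {p2,p7} | {p3,p4,p6} | {p1} | {p8} | {p5}.

5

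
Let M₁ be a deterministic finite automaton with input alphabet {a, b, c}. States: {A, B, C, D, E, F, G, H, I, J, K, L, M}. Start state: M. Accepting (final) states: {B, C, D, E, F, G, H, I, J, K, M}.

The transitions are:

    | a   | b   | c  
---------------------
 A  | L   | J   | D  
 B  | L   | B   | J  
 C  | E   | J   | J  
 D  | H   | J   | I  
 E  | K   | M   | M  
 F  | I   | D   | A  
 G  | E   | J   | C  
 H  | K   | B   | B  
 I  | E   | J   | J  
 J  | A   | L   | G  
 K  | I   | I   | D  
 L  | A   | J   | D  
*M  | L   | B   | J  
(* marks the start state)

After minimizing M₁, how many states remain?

Reachable states from the start: {A,B,C,D,E,G,H,I,J,K,L,M}. Unreachable: {F} — drop them.
Start with accepting vs non-accepting: {B,C,D,E,G,H,I,J,K,M} | {A,L}.
On input a, block {B,C,D,E,G,H,I,J,K,M} splits into {C,D,E,G,H,I,K} and {B,J,M}.
Split {C,D,E,G,H,I,K} by δ(·,b) → {C,D,E,G,H,I} and {K}.
On input a, block {C,D,E,G,H,I} splits into {C,D,G,I} and {E,H}.
Refine {C,D,G,I} on symbol c: members go to different blocks, giving {C,I} and {D,G}.
On input b, block {B,J,M} splits into {B,M} and {J}.
Stable partition: {C,I} | {A,L} | {B,M} | {K} | {E,H} | {D,G} | {J} — 7 equivalence classes.

7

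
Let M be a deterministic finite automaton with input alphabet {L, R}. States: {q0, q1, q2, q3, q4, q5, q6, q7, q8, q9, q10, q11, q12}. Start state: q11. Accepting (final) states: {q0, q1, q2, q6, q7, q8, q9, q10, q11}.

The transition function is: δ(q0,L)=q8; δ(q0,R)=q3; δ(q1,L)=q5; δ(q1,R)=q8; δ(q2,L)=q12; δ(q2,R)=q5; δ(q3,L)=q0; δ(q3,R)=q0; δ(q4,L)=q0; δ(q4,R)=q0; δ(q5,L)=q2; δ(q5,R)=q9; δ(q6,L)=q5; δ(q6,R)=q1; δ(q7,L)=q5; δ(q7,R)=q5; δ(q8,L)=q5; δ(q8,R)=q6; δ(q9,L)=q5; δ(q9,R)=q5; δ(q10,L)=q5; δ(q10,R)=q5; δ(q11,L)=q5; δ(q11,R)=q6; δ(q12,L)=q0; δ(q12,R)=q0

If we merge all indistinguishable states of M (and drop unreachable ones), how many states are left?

First remove the unreachable states {q4,q7,q10}; 10 states remain.
Start with accepting vs non-accepting: {q0,q1,q2,q6,q8,q9,q11} | {q3,q5,q12}.
Split {q0,q1,q2,q6,q8,q9,q11} by δ(·,L) → {q1,q2,q6,q8,q9,q11} and {q0}.
Refine {q1,q2,q6,q8,q9,q11} on symbol R: members go to different blocks, giving {q1,q6,q8,q11} and {q2,q9}.
Split {q3,q5,q12} by δ(·,L) → {q3,q12} and {q5}.
Refine {q2,q9} on symbol L: members go to different blocks, giving {q2} and {q9}.
Stable partition: {q1,q6,q8,q11} | {q3,q12} | {q0} | {q2} | {q5} | {q9} — 6 equivalence classes.

6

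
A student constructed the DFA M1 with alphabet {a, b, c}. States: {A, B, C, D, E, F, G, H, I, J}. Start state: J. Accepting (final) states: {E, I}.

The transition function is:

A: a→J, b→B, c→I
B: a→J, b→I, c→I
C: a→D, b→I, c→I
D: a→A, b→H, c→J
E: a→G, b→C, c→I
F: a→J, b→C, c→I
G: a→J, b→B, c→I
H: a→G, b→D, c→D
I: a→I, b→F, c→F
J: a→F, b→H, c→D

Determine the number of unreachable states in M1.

1

No path from J leads to E; the other 9 states are all reachable.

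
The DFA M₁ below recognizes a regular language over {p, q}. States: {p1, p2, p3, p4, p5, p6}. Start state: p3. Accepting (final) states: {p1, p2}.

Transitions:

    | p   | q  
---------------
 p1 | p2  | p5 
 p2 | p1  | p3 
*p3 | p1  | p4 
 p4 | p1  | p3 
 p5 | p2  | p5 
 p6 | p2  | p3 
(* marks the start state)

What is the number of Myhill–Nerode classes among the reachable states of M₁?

First remove the unreachable states {p6}; 5 states remain.
Initial partition by acceptance: {p1,p2} | {p3,p4,p5}.
The partition is now stable with 2 blocks: {p1,p2} | {p3,p4,p5}.

2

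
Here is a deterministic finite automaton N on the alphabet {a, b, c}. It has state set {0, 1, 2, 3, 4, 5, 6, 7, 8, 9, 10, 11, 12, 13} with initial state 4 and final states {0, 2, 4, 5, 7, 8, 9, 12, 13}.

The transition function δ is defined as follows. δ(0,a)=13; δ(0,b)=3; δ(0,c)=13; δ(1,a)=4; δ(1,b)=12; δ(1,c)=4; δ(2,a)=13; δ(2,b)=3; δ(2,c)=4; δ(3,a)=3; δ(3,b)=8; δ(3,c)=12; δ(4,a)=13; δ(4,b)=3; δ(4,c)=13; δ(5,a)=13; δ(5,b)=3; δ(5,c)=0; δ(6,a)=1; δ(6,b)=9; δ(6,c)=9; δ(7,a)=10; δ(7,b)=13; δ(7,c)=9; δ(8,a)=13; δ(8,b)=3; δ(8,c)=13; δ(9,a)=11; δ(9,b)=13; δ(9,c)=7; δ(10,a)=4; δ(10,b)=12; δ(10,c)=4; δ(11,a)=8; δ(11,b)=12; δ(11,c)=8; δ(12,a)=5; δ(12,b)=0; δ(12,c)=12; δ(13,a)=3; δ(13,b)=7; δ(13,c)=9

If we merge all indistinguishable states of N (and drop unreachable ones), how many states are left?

First remove the unreachable states {1,2,6}; 11 states remain.
P0 = {0,4,5,7,8,9,12,13} | {3,10,11}.
Refine {0,4,5,7,8,9,12,13} on symbol a: members go to different blocks, giving {0,4,5,8,12} and {7,9,13}.
Refine {0,4,5,8,12} on symbol a: members go to different blocks, giving {0,4,5,8} and {12}.
Refine {0,4,5,8} on symbol c: members go to different blocks, giving {0,4,8} and {5}.
Split {3,10,11} by δ(·,a) → {10,11} and {3}.
On input a, block {7,9,13} splits into {7,9} and {13}.
No further refinement is possible. Final partition (7 blocks): {0,4,8} | {10,11} | {7,9} | {12} | {5} | {3} | {13}.

7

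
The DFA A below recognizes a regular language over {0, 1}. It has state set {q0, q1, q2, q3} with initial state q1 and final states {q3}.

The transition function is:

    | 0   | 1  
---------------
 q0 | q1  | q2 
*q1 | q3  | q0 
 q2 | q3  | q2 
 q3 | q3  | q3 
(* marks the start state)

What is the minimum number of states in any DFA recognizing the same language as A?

Initial partition by acceptance: {q3} | {q0,q1,q2}.
Refine {q0,q1,q2} on symbol 0: members go to different blocks, giving {q1,q2} and {q0}.
Refine {q1,q2} on symbol 1: members go to different blocks, giving {q1} and {q2}.
No further refinement is possible. Final partition (4 blocks): {q3} | {q1} | {q0} | {q2}.

4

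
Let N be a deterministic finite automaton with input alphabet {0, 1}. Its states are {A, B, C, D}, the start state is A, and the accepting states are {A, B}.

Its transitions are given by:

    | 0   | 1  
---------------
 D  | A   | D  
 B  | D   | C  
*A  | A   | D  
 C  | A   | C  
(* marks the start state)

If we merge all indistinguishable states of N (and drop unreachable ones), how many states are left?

2

First remove the unreachable states {B,C}; 2 states remain.
Initial partition by acceptance: {A} | {D}.
No further refinement is possible. Final partition (2 blocks): {A} | {D}.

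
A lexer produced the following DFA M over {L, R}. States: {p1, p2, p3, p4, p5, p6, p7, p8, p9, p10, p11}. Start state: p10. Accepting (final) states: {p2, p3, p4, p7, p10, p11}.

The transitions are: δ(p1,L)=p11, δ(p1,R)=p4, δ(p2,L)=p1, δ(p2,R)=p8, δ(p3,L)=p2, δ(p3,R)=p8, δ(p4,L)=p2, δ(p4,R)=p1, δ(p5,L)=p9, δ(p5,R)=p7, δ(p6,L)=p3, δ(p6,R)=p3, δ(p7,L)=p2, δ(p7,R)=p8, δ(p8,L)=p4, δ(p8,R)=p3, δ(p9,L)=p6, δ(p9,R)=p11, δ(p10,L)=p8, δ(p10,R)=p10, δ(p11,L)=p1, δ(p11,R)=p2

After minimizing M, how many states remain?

Reachable states from the start: {p1,p2,p3,p4,p8,p10,p11}. Unreachable: {p5,p6,p7,p9} — drop them.
Start with accepting vs non-accepting: {p2,p3,p4,p10,p11} | {p1,p8}.
On input L, block {p2,p3,p4,p10,p11} splits into {p2,p10,p11} and {p3,p4}.
Split {p2,p10,p11} by δ(·,R) → {p10,p11} and {p2}.
Refine {p10,p11} on symbol R: members go to different blocks, giving {p10} and {p11}.
On input L, block {p1,p8} splits into {p1} and {p8}.
Refine {p3,p4} on symbol R: members go to different blocks, giving {p3} and {p4}.
No further refinement is possible. Final partition (7 blocks): {p10} | {p1} | {p3} | {p2} | {p11} | {p8} | {p4}.

7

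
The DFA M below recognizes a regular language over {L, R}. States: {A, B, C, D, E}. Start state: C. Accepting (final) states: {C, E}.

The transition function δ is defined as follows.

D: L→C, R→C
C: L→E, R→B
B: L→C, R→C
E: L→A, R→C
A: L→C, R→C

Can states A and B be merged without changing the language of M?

States {D} cannot be reached from the start state, so discard them.
P0 = {C,E} | {A,B}.
Refine {C,E} on symbol L: members go to different blocks, giving {C} and {E}.
The partition is now stable with 3 blocks: {C} | {A,B} | {E}.
A and B lie in the same block of the stable partition, so they are equivalent — no string distinguishes them.

Yes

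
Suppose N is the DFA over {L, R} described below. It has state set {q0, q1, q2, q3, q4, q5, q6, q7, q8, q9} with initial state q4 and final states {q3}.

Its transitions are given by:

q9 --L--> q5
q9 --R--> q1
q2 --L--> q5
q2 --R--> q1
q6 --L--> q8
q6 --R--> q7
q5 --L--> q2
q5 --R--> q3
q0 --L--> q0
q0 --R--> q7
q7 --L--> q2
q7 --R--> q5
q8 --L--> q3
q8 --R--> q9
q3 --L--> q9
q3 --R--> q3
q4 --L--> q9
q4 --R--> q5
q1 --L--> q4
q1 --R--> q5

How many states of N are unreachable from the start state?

4

BFS from q4 reaches {q1, q2, q3, q4, q5, q9}; the 4 state(s) q0, q6, q7, q8 are never visited.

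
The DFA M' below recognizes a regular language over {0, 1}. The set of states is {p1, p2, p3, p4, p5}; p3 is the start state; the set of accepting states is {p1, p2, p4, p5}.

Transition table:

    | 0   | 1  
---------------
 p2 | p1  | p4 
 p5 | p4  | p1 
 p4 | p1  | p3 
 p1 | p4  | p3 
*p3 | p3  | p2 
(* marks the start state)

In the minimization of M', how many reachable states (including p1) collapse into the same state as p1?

2

First remove the unreachable states {p5}; 4 states remain.
P0 = {p1,p2,p4} | {p3}.
Split {p1,p2,p4} by δ(·,1) → {p1,p4} and {p2}.
No further refinement is possible. Final partition (3 blocks): {p1,p4} | {p3} | {p2}.
The equivalence class containing p1 is {p1,p4}, of size 2.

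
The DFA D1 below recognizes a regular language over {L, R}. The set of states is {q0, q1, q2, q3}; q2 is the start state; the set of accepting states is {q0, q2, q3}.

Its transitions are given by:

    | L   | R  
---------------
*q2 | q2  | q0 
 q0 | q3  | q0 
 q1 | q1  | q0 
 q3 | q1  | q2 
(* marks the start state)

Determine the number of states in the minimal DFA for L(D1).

4

Start with accepting vs non-accepting: {q0,q2,q3} | {q1}.
Refine {q0,q2,q3} on symbol L: members go to different blocks, giving {q0,q2} and {q3}.
On input L, block {q0,q2} splits into {q0} and {q2}.
No further refinement is possible. Final partition (4 blocks): {q0} | {q1} | {q3} | {q2}.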